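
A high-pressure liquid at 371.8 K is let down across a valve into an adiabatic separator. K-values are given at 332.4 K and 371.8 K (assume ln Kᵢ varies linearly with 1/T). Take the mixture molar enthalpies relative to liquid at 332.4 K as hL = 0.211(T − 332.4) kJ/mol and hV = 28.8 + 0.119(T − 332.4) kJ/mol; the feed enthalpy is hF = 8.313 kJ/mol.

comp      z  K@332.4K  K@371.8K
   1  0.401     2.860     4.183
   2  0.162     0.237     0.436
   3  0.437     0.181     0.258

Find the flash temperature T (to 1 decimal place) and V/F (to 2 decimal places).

Adiabatic flash: solve Rachford–Rice at each trial T, then check hF = ψ·hV(T) + (1−ψ)·hL(T).
  T = 332.4 K: K = (2.860, 0.237, 0.181), RR gives ψ = 0.177, H_out = 5.090 kJ/mol
  T = 371.8 K: K = (4.183, 0.436, 0.258), RR gives ψ = 0.387, H_out = 18.059 kJ/mol
  T = 352.1 K: K = (3.496, 0.327, 0.218), RR gives ψ = 0.292, H_out = 12.048 kJ/mol
  T = 342.2 K: K = (3.169, 0.279, 0.199), RR gives ψ = 0.238, H_out = 8.717 kJ/mol
  T = 337.3 K: K = (3.013, 0.258, 0.190), RR gives ψ = 0.209, H_out = 6.953 kJ/mol
  T = 339.8 K: K = (3.092, 0.269, 0.195), RR gives ψ = 0.224, H_out = 7.865 kJ/mol
Linear interpolation between T = 339.8 (H_out = 7.865) and T = 342.2 (H_out = 8.717) on hF = 8.313 gives T ≈ 341.1 K, at which ψ = 0.23.

T = 341.1 K, V/F = 0.23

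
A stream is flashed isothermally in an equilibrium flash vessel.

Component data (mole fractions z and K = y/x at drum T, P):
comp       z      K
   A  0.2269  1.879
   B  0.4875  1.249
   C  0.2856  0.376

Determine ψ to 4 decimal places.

ψ = 0.4629

Rachford–Rice: g(ψ) = Σ zᵢ(Kᵢ−1)/(1+ψ(Kᵢ−1)) = 0.
Feasibility: ΣzᵢKᵢ = 1.1426, Σzᵢ/Kᵢ = 1.2706 — both > 1, two phases present.
Newton–Raphson from ψ = 0.5:
  ψ = 0.5000: g = -0.01253, g' = -0.3434 → ψ = 0.4635
  ψ = 0.4635: g = -0.00020, g' = -0.3329 → ψ = 0.4629
Converged at ψ = 0.4629.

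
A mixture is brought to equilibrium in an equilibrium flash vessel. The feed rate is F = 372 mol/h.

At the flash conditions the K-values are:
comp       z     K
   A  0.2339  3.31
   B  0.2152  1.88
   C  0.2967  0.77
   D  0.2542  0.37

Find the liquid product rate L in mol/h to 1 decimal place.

Material balance + equilibrium reduce to Σ zᵢ(Kᵢ−1)/(1+ψ(Kᵢ−1)) = 0.
Check two-phase: ΣzᵢKᵢ = 1.5013 > 1 and Σzᵢ/Kᵢ = 1.2575 > 1, so g(0) = 0.5013 > 0 and g(1) = -0.2575 < 0.
Newton iteration, ψ⁰ = 0.5:
  ψ = 0.5000: g = 0.07134, g' = -0.5842 → ψ = 0.6221
  ψ = 0.6221: g = 0.00108, g' = -0.5740 → ψ = 0.6240
Converged at ψ = 0.6240.
Then V = ψ·F = 0.6240·372 = 232.1 mol/h and L = F − V = 139.9 mol/h.

L = 139.9 mol/h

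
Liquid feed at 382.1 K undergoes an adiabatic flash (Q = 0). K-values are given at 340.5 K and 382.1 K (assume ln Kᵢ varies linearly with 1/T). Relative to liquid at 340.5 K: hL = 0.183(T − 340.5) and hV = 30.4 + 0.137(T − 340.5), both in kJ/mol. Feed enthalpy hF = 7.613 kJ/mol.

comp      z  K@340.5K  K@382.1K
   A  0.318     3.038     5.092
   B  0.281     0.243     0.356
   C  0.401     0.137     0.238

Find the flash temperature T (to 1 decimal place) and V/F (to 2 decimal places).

Adiabatic flash: solve Rachford–Rice at each trial T, then check hF = ψ·hV(T) + (1−ψ)·hL(T).
  T = 340.5 K: K = (3.038, 0.243, 0.137), RR gives ψ = 0.053, H_out = 1.624 kJ/mol
  T = 382.1 K: K = (5.092, 0.356, 0.238), RR gives ψ = 0.278, H_out = 15.543 kJ/mol
  T = 361.3 K: K = (3.992, 0.297, 0.183), RR gives ψ = 0.185, H_out = 9.250 kJ/mol
  T = 350.9 K: K = (3.497, 0.270, 0.159), RR gives ψ = 0.126, H_out = 5.688 kJ/mol
  T = 356.1 K: K = (3.740, 0.283, 0.171), RR gives ψ = 0.157, H_out = 7.518 kJ/mol
  T = 358.7 K: K = (3.865, 0.290, 0.177), RR gives ψ = 0.171, H_out = 8.395 kJ/mol
  T = 357.4 K: K = (3.802, 0.287, 0.174), RR gives ψ = 0.164, H_out = 7.959 kJ/mol
Linear interpolation between T = 356.1 (H_out = 7.518) and T = 357.4 (H_out = 7.959) on hF = 7.613 gives T ≈ 356.4 K, at which ψ = 0.16.

T = 356.4 K, V/F = 0.16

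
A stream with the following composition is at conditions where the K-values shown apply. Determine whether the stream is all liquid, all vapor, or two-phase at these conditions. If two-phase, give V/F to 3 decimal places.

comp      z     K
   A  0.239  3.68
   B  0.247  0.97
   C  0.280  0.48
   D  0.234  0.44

ΣzᵢKᵢ = 1.356; Σzᵢ/Kᵢ = 1.435.
Both exceed 1, so a two-phase solution exists.
Newton–Raphson from ψ = 0.41:
  ψ = 0.410: g = -0.0575, g' = -0.636 → ψ = 0.320
  ψ = 0.320: g = 0.0033, g' = -0.716 → ψ = 0.324
Converged at ψ = 0.324.

two-phase, V/F = 0.324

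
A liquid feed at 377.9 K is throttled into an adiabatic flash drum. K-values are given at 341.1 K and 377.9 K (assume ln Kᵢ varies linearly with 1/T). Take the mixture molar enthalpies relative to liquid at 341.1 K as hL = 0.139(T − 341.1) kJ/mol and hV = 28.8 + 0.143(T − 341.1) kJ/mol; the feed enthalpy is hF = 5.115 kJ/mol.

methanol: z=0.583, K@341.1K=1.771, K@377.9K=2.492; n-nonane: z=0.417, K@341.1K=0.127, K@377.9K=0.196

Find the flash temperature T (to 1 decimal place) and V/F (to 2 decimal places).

Adiabatic flash: solve Rachford–Rice at each trial T, then check hF = ψ·hV(T) + (1−ψ)·hL(T).
  T = 341.1 K: K = (1.771, 0.127), RR gives ψ = 0.127, H_out = 3.656 kJ/mol
  T = 377.9 K: K = (2.492, 0.196), RR gives ψ = 0.446, H_out = 18.015 kJ/mol
  T = 359.5 K: K = (2.119, 0.160), RR gives ψ = 0.321, H_out = 11.829 kJ/mol
  T = 350.3 K: K = (1.942, 0.143), RR gives ψ = 0.237, H_out = 8.124 kJ/mol
  T = 345.7 K: K = (1.856, 0.135), RR gives ψ = 0.186, H_out = 6.012 kJ/mol
  T = 343.4 K: K = (1.813, 0.131), RR gives ψ = 0.158, H_out = 4.869 kJ/mol
Linear interpolation between T = 343.4 (H_out = 4.869) and T = 345.7 (H_out = 6.012) on hF = 5.115 gives T ≈ 343.9 K, at which ψ = 0.16.

T = 343.9 K, V/F = 0.16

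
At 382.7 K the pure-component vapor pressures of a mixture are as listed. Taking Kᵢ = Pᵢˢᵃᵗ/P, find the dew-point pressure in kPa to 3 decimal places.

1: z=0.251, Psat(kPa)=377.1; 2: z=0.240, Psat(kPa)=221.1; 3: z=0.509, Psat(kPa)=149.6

Pdew = 194.043 kPa

At the dew point ψ → 1, so Σzᵢ/Kᵢ = 1 with Kᵢ = Pᵢˢᵃᵗ/P ⇒ 1/P = Σzᵢ/Pᵢˢᵃᵗ.
1/P = 0.251/377.1 + 0.240/221.1 + 0.509/149.6 = 0.005153 ⇒ P = 194.043 kPa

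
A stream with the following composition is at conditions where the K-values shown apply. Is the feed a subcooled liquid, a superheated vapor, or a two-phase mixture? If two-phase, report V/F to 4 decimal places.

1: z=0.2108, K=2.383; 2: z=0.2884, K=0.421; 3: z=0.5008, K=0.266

ΣzᵢKᵢ = 0.7570; Σzᵢ/Kᵢ = 2.6562.
Since ΣzᵢKᵢ < 1 the mixture is below its bubble point — single liquid phase.

subcooled liquid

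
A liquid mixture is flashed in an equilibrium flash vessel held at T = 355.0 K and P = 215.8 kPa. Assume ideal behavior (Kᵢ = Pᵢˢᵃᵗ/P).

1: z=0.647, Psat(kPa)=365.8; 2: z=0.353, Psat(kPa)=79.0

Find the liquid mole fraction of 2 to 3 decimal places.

Raoult's law: Kᵢ = Pᵢˢᵃᵗ/P = Pᵢˢᵃᵗ/215.8.
  K_1 = 365.8/215.8 = 1.69509, K_2 = 79.0/215.8 = 0.36608
Material balance + equilibrium reduce to Σ zᵢ(Kᵢ−1)/(1+V/F(Kᵢ−1)) = 0.
g(0) = ΣzᵢKᵢ − 1 = 0.226 and g(1) = 1 − Σzᵢ/Kᵢ = -0.346, so a root lies in (0, 1).
Iterate (Newton) starting at V/F = 0.5:
  V/F = 0.500: g = 0.0061, g' = -0.476 → V/F = 0.513
Converged at V/F = 0.513.
Compositions from xᵢ = zᵢ/(1+V/F(Kᵢ−1)), yᵢ = Kᵢxᵢ:
  1: x = 0.477, y = 0.809
  2: x = 0.523, y = 0.191

x_2 = 0.523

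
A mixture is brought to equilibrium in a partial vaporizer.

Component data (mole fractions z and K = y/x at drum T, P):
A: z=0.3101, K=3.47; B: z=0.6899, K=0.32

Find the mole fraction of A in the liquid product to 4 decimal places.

Material balance + equilibrium reduce to Σ zᵢ(Kᵢ−1)/(1+ψ(Kᵢ−1)) = 0.
g(0) = ΣzᵢKᵢ − 1 = 0.2968 and g(1) = 1 − Σzᵢ/Kᵢ = -1.2453, so a root lies in (0, 1).
Newton–Raphson from ψ = 0.5:
  ψ = 0.5000: g = -0.36810, g' = -1.1111 → ψ = 0.1687
  ψ = 0.1687: g = 0.01073, g' = -1.3497 → ψ = 0.1767
Converged at ψ = 0.1767.
Compositions from xᵢ = zᵢ/(1+ψ(Kᵢ−1)), yᵢ = Kᵢxᵢ:
  A: x = 0.2159, y = 0.7491
  B: x = 0.7841, y = 0.2509

x_A = 0.2159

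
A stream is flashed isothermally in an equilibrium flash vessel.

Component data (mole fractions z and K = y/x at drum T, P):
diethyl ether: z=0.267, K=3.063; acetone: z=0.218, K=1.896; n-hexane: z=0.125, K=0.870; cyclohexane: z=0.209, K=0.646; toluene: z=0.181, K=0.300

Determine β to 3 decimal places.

Newton iteration, β⁰ = 0.5:
  β = 0.500: g = 0.1038, g' = -0.610 → β = 0.670
Converged at β = 0.670.

β = 0.670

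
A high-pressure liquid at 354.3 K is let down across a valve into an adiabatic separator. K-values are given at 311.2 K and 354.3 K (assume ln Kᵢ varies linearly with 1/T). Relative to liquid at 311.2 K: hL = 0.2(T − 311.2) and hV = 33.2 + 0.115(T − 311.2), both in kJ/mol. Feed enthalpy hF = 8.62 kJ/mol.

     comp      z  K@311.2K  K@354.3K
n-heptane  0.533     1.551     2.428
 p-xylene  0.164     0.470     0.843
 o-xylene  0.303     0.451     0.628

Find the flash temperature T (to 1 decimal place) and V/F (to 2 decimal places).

T = 314.2 K, V/F = 0.24

Adiabatic flash: solve Rachford–Rice at each trial T, then check hF = ψ·hV(T) + (1−ψ)·hL(T).
  T = 311.2 K: K = (1.551, 0.470, 0.451), RR gives ψ = 0.135, H_out = 4.490 kJ/mol
  T = 354.3 K: K = (2.428, 0.843, 0.628), RR gives ψ = 1.000, H_out = 38.157 kJ/mol
  T = 332.8 K: K = (1.970, 0.642, 0.538), RR gives ψ = 0.764, H_out = 28.268 kJ/mol
  T = 322.0 K: K = (1.755, 0.552, 0.494), RR gives ψ = 0.478, H_out = 17.597 kJ/mol
  T = 316.6 K: K = (1.652, 0.510, 0.472), RR gives ψ = 0.319, H_out = 11.535 kJ/mol
  T = 313.9 K: K = (1.601, 0.490, 0.462), RR gives ψ = 0.231, H_out = 8.170 kJ/mol
  T = 315.2 K: K = (1.625, 0.500, 0.467), RR gives ψ = 0.275, H_out = 9.825 kJ/mol
  T = 314.5 K: K = (1.612, 0.494, 0.464), RR gives ψ = 0.252, H_out = 8.942 kJ/mol
Linear interpolation between T = 313.9 (H_out = 8.170) and T = 314.5 (H_out = 8.942) on hF = 8.62 gives T ≈ 314.2 K, at which ψ = 0.24.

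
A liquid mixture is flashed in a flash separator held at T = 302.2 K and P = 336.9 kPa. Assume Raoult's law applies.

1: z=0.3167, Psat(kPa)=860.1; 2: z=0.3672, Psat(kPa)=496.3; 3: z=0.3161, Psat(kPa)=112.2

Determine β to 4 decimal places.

Raoult's law: Kᵢ = Pᵢˢᵃᵗ/P = Pᵢˢᵃᵗ/336.9.
  K_1 = 860.1/336.9 = 2.552983, K_2 = 496.3/336.9 = 1.473137, K_3 = 112.2/336.9 = 0.333037
Material balance + equilibrium reduce to Σ zᵢ(Kᵢ−1)/(1+β(Kᵢ−1)) = 0.
Check two-phase: ΣzᵢKᵢ = 1.4547 > 1 and Σzᵢ/Kᵢ = 1.3225 > 1, so g(0) = 0.4547 > 0 and g(1) = -0.3225 < 0.
Newton–Raphson from β = 0.34:
  β = 0.3400: g = 0.19888, g' = -0.6233 → β = 0.6591
  β = 0.6591: g = -0.00070, g' = -0.6820 → β = 0.6580
Converged at β = 0.6580.

β = 0.6580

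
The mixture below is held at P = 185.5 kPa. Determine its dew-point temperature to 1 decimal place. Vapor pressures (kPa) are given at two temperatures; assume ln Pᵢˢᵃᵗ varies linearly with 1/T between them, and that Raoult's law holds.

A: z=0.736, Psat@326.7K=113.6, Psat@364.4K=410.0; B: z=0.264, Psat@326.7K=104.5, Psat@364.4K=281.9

T = 341.8 K

Dew-point temperature: Σzᵢ·P/Pᵢˢᵃᵗ(T) = 1. Interpolate ln Pᵢˢᵃᵗ = aᵢ + bᵢ/T.
  T = 326.7 K: ΣzᵢP/Pᵢˢᵃᵗ = 1.6705
  T = 364.4 K: ΣzᵢP/Pᵢˢᵃᵗ = 0.5067
  T = 345.5 K: ΣzᵢP/Pᵢˢᵃᵗ = 0.8900
  T = 336.1 K: ΣzᵢP/Pᵢˢᵃᵗ = 1.2079
  T = 340.8 K: ΣzᵢP/Pᵢˢᵃᵗ = 1.0345
  T = 343.1 K: ΣzᵢP/Pᵢˢᵃᵗ = 0.9605
  T = 342.0 K: ΣzᵢP/Pᵢˢᵃᵗ = 0.9951
  T = 341.4 K: ΣzᵢP/Pᵢˢᵃᵗ = 1.0145
Interpolating between 341.4 K and 342.0 K gives T ≈ 341.8 K.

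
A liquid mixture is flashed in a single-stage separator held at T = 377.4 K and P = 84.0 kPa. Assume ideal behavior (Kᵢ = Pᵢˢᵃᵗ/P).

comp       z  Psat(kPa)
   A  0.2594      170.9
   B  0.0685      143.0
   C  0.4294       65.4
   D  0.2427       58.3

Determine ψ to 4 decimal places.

Raoult's law: Kᵢ = Pᵢˢᵃᵗ/P = Pᵢˢᵃᵗ/84.0.
  K_A = 170.9/84.0 = 2.034524, K_B = 143.0/84.0 = 1.702381, K_C = 65.4/84.0 = 0.778571, K_D = 58.3/84.0 = 0.694048
Let ψ = V/F and solve Σ zᵢ(Kᵢ−1)/(1+ψ(Kᵢ−1)) = 0.
g(0) = ΣzᵢKᵢ − 1 = 0.1471 and g(1) = 1 − Σzᵢ/Kᵢ = -0.0689, so a root lies in (0, 1).
Newton–Raphson from ψ = 0.5:
  ψ = 0.5000: g = 0.01789, g' = -0.1974 → ψ = 0.5906
  ψ = 0.5906: g = 0.00056, g' = -0.1856 → ψ = 0.5937
Converged at ψ = 0.5937.

ψ = 0.5937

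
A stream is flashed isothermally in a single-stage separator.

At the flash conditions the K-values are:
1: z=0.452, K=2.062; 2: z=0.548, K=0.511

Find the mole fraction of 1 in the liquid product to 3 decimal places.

x_1 = 0.315

Binary case is linear: z₁(K₁−1)(1+ψ(K₂−1)) + z₂(K₂−1)(1+ψ(K₁−1)) = 0
⇒ ψ = [z₁(K₁−1)+z₂(K₂−1)] / [−(K₁−1)(K₂−1)] = 0.2121/0.5193 = 0.408
Compositions from xᵢ = zᵢ/(1+ψ(Kᵢ−1)), yᵢ = Kᵢxᵢ:
  1: x = 0.315, y = 0.650
  2: x = 0.685, y = 0.350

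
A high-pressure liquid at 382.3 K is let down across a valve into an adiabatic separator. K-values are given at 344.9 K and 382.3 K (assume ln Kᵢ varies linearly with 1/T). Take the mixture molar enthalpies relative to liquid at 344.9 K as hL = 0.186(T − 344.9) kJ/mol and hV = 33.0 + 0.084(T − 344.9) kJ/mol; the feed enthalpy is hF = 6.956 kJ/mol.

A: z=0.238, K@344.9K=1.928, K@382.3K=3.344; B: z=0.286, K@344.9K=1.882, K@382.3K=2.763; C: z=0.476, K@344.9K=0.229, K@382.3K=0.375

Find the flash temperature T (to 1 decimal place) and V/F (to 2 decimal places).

Adiabatic flash: solve Rachford–Rice at each trial T, then check hF = ψ·hV(T) + (1−ψ)·hL(T).
  T = 344.9 K: K = (1.928, 1.882, 0.229), RR gives ψ = 0.152, H_out = 5.029 kJ/mol
  T = 382.3 K: K = (3.344, 2.763, 0.375), RR gives ψ = 0.601, H_out = 24.495 kJ/mol
  T = 363.6 K: K = (2.575, 2.303, 0.297), RR gives ψ = 0.410, H_out = 16.239 kJ/mol
  T = 354.2 K: K = (2.235, 2.086, 0.261), RR gives ψ = 0.297, H_out = 11.233 kJ/mol
  T = 349.5 K: K = (2.076, 1.982, 0.245), RR gives ψ = 0.229, H_out = 8.307 kJ/mol
  T = 347.2 K: K = (2.001, 1.932, 0.237), RR gives ψ = 0.192, H_out = 6.728 kJ/mol
Linear interpolation between T = 347.2 (H_out = 6.728) and T = 349.5 (H_out = 8.307) on hF = 6.956 gives T ≈ 347.5 K, at which ψ = 0.20.

T = 347.5 K, V/F = 0.20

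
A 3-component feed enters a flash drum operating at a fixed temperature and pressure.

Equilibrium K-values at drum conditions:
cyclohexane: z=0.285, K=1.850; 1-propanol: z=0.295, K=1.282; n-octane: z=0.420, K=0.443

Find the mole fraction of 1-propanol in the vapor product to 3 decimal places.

y_1-propanol = 0.352

Newton–Raphson from V/F = 0.32:
  V/F = 0.320: g = -0.0179, g' = -0.340 → V/F = 0.267
Converged at V/F = 0.267.
Compositions from xᵢ = zᵢ/(1+V/F(Kᵢ−1)), yᵢ = Kᵢxᵢ:
  cyclohexane: x = 0.232, y = 0.430
  1-propanol: x = 0.274, y = 0.352
  n-octane: x = 0.493, y = 0.219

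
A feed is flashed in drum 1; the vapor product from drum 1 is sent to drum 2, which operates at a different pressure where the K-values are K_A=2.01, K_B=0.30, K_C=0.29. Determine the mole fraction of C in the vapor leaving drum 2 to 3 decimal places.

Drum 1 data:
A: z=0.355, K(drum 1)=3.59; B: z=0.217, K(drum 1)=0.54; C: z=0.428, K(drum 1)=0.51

y_C (drum 2) = 0.112

Drum 1:
Material balance + equilibrium reduce to Σ zᵢ(Kᵢ−1)/(1+ψ₁(Kᵢ−1)) = 0.
g(0) = ΣzᵢKᵢ − 1 = 0.610 and g(1) = 1 − Σzᵢ/Kᵢ = -0.340, so a root lies in (0, 1).
Iterate (Newton) starting at ψ₁ = 0.5:
  ψ₁ = 0.500: g = -0.0068, g' = -0.710 → ψ₁ = 0.490
Converged at ψ₁ = 0.490.
Drum-1 compositions:
  A: x = 0.156, y = 0.561
  B: x = 0.280, y = 0.151
  C: x = 0.563, y = 0.287
Drum-2 feed = drum-1 vapor: z₂ = (0.5613, 0.1513, 0.2873).
Drum 2:
Rachford–Rice: g(ψ₂) = Σ zᵢ(Kᵢ−1)/(1+ψ₂(Kᵢ−1)) = 0.
g(0) = ΣzᵢKᵢ − 1 = 0.257 and g(1) = 1 − Σzᵢ/Kᵢ = -0.775, so a root lies in (0, 1).
Iterate (Newton) starting at ψ₂ = 0.5:
  ψ₂ = 0.500: g = -0.1025, g' = -0.776 → ψ₂ = 0.368
  ψ₂ = 0.368: g = -0.0055, g' = -0.704 → ψ₂ = 0.360
Converged at ψ₂ = 0.360.
  A: x = 0.412, y = 0.827
  B: x = 0.202, y = 0.061
  C: x = 0.386, y = 0.112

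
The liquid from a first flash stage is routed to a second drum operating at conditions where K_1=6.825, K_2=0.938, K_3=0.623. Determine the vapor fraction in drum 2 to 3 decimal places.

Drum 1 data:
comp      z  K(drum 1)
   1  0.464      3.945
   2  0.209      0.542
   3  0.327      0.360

V/F (drum 2) = 0.446

Drum 1:
Newton–Raphson from ψ₁ = 0.5:
  ψ₁ = 0.500: g = 0.1208, g' = -1.022 → ψ₁ = 0.618
  ψ₁ = 0.618: g = 0.0047, g' = -0.958 → ψ₁ = 0.623
Converged at ψ₁ = 0.623.
Drum-1 compositions:
  1: x = 0.164, y = 0.646
  2: x = 0.292, y = 0.159
  3: x = 0.544, y = 0.196
Drum-2 feed = drum-1 liquid: z₂ = (0.1637, 0.2925, 0.5439).
Drum 2:
Newton–Raphson from ψ₂ = 0.35:
  ψ₂ = 0.350: g = 0.0590, g' = -0.705 → ψ₂ = 0.434
  ψ₂ = 0.434: g = 0.0066, g' = -0.558 → ψ₂ = 0.446
Converged at ψ₂ = 0.446.
  1: x = 0.046, y = 0.311
  2: x = 0.301, y = 0.282
  3: x = 0.654, y = 0.407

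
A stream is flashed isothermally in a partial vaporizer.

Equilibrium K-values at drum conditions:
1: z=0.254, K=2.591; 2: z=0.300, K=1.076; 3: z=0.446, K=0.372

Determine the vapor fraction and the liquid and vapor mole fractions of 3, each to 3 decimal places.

ψ = 0.215, x_3 = 0.515, y_3 = 0.192

Let ψ = V/F and solve Σ zᵢ(Kᵢ−1)/(1+ψ(Kᵢ−1)) = 0.
Check two-phase: ΣzᵢKᵢ = 1.147 > 1 and Σzᵢ/Kᵢ = 1.576 > 1, so g(0) = 0.147 > 0 and g(1) = -0.576 < 0.
Iterate (Newton) starting at ψ = 0.5:
  ψ = 0.500: g = -0.1613, g' = -0.575 → ψ = 0.219
  ψ = 0.219: g = -0.0029, g' = -0.592 → ψ = 0.215
Converged at ψ = 0.215.
Compositions from xᵢ = zᵢ/(1+ψ(Kᵢ−1)), yᵢ = Kᵢxᵢ:
  1: x = 0.189, y = 0.491
  2: x = 0.295, y = 0.318
  3: x = 0.515, y = 0.192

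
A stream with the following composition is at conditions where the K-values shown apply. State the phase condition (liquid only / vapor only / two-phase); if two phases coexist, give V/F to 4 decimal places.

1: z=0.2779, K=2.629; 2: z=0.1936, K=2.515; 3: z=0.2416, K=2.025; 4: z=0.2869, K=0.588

vapor only

ΣzᵢKᵢ = 1.8754; Σzᵢ/Kᵢ = 0.7899.
Since Σzᵢ/Kᵢ < 1 the mixture is above its dew point — single vapor phase.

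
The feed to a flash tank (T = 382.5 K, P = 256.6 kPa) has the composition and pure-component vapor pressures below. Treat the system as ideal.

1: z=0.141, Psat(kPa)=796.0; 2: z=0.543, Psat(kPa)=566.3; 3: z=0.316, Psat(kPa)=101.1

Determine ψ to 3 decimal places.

ψ = 0.894

Raoult's law: Kᵢ = Pᵢˢᵃᵗ/P = Pᵢˢᵃᵗ/256.6.
  K_1 = 796.0/256.6 = 3.10210, K_2 = 566.3/256.6 = 2.20694, K_3 = 101.1/256.6 = 0.39400
Newton–Raphson from ψ = 0.49:
  ψ = 0.490: g = 0.2854, g' = -0.698 → ψ = 0.899
  ψ = 0.899: g = -0.0036, g' = -0.816 → ψ = 0.894
Converged at ψ = 0.894.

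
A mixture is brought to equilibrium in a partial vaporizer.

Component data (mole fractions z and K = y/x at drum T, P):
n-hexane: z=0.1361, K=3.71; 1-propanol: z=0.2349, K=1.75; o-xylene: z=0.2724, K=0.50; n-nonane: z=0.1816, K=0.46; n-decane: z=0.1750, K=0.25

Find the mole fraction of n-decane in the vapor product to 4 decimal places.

Iterate (Newton) starting at ψ = 0.59:
  ψ = 0.5900: g = -0.30848, g' = -0.7793 → ψ = 0.1941
  ψ = 0.1941: g = -0.01854, g' = -0.8143 → ψ = 0.1714
  ψ = 0.1714: g = 0.00034, g' = -0.8452 → ψ = 0.1718
Converged at ψ = 0.1718.
Compositions from xᵢ = zᵢ/(1+ψ(Kᵢ−1)), yᵢ = Kᵢxᵢ:
  n-hexane: x = 0.0929, y = 0.3445
  1-propanol: x = 0.2081, y = 0.3642
  o-xylene: x = 0.2980, y = 0.1490
  n-nonane: x = 0.2002, y = 0.0921
  n-decane: x = 0.2009, y = 0.0502

y_n-decane = 0.0502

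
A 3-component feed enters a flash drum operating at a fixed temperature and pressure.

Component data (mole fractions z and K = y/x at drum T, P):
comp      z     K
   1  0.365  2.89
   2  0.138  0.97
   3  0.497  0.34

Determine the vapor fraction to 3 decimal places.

Let ψ = V/F and solve Σ zᵢ(Kᵢ−1)/(1+ψ(Kᵢ−1)) = 0.
Feasibility: ΣzᵢKᵢ = 1.358, Σzᵢ/Kᵢ = 1.730 — both > 1, two phases present.
Newton–Raphson from ψ = 0.67:
  ψ = 0.670: g = -0.2879, g' = -0.950 → ψ = 0.367
  ψ = 0.367: g = -0.0296, g' = -0.832 → ψ = 0.331
  ψ = 0.331: g = 0.0003, g' = -0.848 → ψ = 0.332
Converged at ψ = 0.332.

ψ = 0.332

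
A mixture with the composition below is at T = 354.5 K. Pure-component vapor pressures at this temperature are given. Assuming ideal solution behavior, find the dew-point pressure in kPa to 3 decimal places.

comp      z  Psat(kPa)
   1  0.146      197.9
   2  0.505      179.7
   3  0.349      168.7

Pdew = 178.039 kPa

At the dew point ψ → 1, so Σzᵢ/Kᵢ = 1 with Kᵢ = Pᵢˢᵃᵗ/P ⇒ 1/P = Σzᵢ/Pᵢˢᵃᵗ.
1/P = 0.146/197.9 + 0.505/179.7 + 0.349/168.7 = 0.005617 ⇒ P = 178.039 kPa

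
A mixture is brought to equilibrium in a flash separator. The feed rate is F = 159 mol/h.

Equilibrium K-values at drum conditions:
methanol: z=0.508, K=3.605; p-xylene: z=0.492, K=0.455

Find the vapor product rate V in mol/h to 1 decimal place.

V = 118.2 mol/h

Newton iteration, ψ⁰ = 0.56:
  ψ = 0.560: g = 0.1523, g' = -0.873 → ψ = 0.734
  ψ = 0.734: g = 0.0071, g' = -0.812 → ψ = 0.743
Converged at ψ = 0.743.
Then V = ψ·F = 0.7432·159 = 118.2 mol/h and L = F − V = 40.8 mol/h.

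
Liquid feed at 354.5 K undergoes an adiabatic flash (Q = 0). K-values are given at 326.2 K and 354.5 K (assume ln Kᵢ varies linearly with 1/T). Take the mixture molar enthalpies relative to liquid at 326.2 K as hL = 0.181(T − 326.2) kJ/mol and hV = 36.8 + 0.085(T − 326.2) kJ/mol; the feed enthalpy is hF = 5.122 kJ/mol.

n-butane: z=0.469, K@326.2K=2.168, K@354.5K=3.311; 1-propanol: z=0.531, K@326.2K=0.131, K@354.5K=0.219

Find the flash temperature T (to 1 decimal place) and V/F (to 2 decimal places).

T = 329.0 K, V/F = 0.13

Adiabatic flash: solve Rachford–Rice at each trial T, then check hF = ψ·hV(T) + (1−ψ)·hL(T).
  T = 326.2 K: K = (2.168, 0.131), RR gives ψ = 0.085, H_out = 3.131 kJ/mol
  T = 354.5 K: K = (3.311, 0.219), RR gives ψ = 0.371, H_out = 17.758 kJ/mol
  T = 340.4 K: K = (2.705, 0.171), RR gives ψ = 0.255, H_out = 11.590 kJ/mol
  T = 333.3 K: K = (2.427, 0.150), RR gives ψ = 0.180, H_out = 7.783 kJ/mol
  T = 329.8 K: K = (2.297, 0.141), RR gives ψ = 0.136, H_out = 5.622 kJ/mol
  T = 328.0 K: K = (2.232, 0.136), RR gives ψ = 0.112, H_out = 4.415 kJ/mol
  T = 328.9 K: K = (2.264, 0.138), RR gives ψ = 0.124, H_out = 5.028 kJ/mol
Linear interpolation between T = 328.9 (H_out = 5.028) and T = 329.8 (H_out = 5.622) on hF = 5.122 gives T ≈ 329.0 K, at which ψ = 0.13.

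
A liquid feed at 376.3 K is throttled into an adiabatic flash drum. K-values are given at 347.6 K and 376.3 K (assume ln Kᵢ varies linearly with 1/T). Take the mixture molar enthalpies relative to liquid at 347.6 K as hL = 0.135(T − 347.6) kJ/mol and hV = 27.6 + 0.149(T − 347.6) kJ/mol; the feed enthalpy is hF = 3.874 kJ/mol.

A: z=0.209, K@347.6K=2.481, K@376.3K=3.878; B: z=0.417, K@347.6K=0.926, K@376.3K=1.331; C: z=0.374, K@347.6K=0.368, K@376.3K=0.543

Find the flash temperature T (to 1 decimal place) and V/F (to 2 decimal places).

T = 349.7 K, V/F = 0.13

Adiabatic flash: solve Rachford–Rice at each trial T, then check hF = ψ·hV(T) + (1−ψ)·hL(T).
  T = 347.6 K: K = (2.481, 0.926, 0.368), RR gives ψ = 0.074, H_out = 2.041 kJ/mol
  T = 376.3 K: K = (3.878, 1.331, 0.543), RR gives ψ = 0.857, H_out = 27.879 kJ/mol
  T = 362.0 K: K = (3.132, 1.119, 0.451), RR gives ψ = 0.454, H_out = 14.555 kJ/mol
  T = 354.8 K: K = (2.794, 1.020, 0.408), RR gives ψ = 0.265, H_out = 8.304 kJ/mol
  T = 351.2 K: K = (2.634, 0.972, 0.388), RR gives ψ = 0.170, H_out = 5.194 kJ/mol
  T = 349.4 K: K = (2.557, 0.949, 0.378), RR gives ψ = 0.122, H_out = 3.626 kJ/mol
Linear interpolation between T = 349.4 (H_out = 3.626) and T = 351.2 (H_out = 5.194) on hF = 3.874 gives T ≈ 349.7 K, at which ψ = 0.13.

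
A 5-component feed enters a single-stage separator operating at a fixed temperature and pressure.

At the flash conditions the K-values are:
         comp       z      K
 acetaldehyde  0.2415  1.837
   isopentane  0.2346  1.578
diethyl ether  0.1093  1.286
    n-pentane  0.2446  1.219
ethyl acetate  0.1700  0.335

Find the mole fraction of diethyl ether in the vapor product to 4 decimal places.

Let β = V/F and solve Σ zᵢ(Kᵢ−1)/(1+β(Kᵢ−1)) = 0.
Feasibility: ΣzᵢKᵢ = 1.3095, Σzᵢ/Kᵢ = 1.0732 — both > 1, two phases present.
Iterate (Newton) starting at β = 0.5:
  β = 0.5000: g = 0.15396, g' = -0.3164 → β = 0.9867
  β = 0.9867: g = -0.06328, g' = -0.7317 → β = 0.9002
  β = 0.9002: g = -0.00759, g' = -0.5694 → β = 0.8869
  β = 0.8869: g = -0.00013, g' = -0.5506 → β = 0.8866
Converged at β = 0.8866.
Compositions from xᵢ = zᵢ/(1+β(Kᵢ−1)), yᵢ = Kᵢxᵢ:
  acetaldehyde: x = 0.1386, y = 0.2547
  isopentane: x = 0.1551, y = 0.2448
  diethyl ether: x = 0.0872, y = 0.1121
  n-pentane: x = 0.2048, y = 0.2497
  ethyl acetate: x = 0.4142, y = 0.1388

y_diethyl ether = 0.1121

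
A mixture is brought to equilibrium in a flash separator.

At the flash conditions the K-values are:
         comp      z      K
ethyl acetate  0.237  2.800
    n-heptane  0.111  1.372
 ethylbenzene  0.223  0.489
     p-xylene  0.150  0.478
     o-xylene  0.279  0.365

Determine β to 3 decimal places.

Iterate (Newton) starting at β = 0.5:
  β = 0.500: g = -0.2593, g' = -0.645 → β = 0.098
  β = 0.098: g = 0.0110, g' = -0.807 → β = 0.112
Converged at β = 0.112.

β = 0.112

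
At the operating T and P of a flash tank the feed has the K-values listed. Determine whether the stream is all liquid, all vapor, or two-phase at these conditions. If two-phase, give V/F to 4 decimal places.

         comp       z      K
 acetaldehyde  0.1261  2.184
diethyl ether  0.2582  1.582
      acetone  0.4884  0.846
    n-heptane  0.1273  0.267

ΣzᵢKᵢ = 1.1311; Σzᵢ/Kᵢ = 1.2750.
Both exceed 1, so a two-phase solution exists.
Rachford–Rice: g(ψ) = Σ zᵢ(Kᵢ−1)/(1+ψ(Kᵢ−1)) = 0.
Newton–Raphson from ψ = 0.5:
  ψ = 0.5000: g = -0.01860, g' = -0.3062 → ψ = 0.4393
  ψ = 0.4393: g = -0.00040, g' = -0.2941 → ψ = 0.4379
Converged at ψ = 0.4379.

two-phase, V/F = 0.4379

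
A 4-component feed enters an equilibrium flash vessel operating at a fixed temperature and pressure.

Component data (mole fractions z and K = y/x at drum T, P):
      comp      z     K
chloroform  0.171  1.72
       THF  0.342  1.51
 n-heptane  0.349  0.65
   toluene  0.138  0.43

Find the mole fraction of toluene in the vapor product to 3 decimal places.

Material balance + equilibrium reduce to Σ zᵢ(Kᵢ−1)/(1+ψ(Kᵢ−1)) = 0.
Check two-phase: ΣzᵢKᵢ = 1.097 > 1 and Σzᵢ/Kᵢ = 1.184 > 1, so g(0) = 0.097 > 0 and g(1) = -0.184 < 0.
Newton–Raphson from ψ = 0.37:
  ψ = 0.370: g = 0.0039, g' = -0.247 → ψ = 0.386
Converged at ψ = 0.386.
Compositions from xᵢ = zᵢ/(1+ψ(Kᵢ−1)), yᵢ = Kᵢxᵢ:
  chloroform: x = 0.134, y = 0.230
  THF: x = 0.286, y = 0.431
  n-heptane: x = 0.404, y = 0.262
  toluene: x = 0.177, y = 0.076

y_toluene = 0.076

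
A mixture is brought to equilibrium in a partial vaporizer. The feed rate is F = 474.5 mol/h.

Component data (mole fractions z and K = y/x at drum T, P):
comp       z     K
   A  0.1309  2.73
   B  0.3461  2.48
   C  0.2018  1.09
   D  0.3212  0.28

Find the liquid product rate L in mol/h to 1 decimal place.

Material balance + equilibrium reduce to Σ zᵢ(Kᵢ−1)/(1+β(Kᵢ−1)) = 0.
g(0) = ΣzᵢKᵢ − 1 = 0.5256 and g(1) = 1 − Σzᵢ/Kᵢ = -0.5198, so a root lies in (0, 1).
Newton iteration, β⁰ = 0.5:
  β = 0.5000: g = 0.07184, g' = -0.7710 → β = 0.5932
  β = 0.5932: g = -0.00189, g' = -0.8192 → β = 0.5909
Converged at β = 0.5909.
Then V = β·F = 0.5909·474.5 = 280.4 mol/h and L = F − V = 194.1 mol/h.

L = 194.1 mol/h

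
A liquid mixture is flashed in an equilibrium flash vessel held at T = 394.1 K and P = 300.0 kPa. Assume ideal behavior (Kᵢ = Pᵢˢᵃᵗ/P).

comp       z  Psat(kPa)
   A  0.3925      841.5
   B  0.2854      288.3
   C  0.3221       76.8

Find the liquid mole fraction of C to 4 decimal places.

Raoult's law: Kᵢ = Pᵢˢᵃᵗ/P = Pᵢˢᵃᵗ/300.0.
  K_A = 841.5/300.0 = 2.805000, K_B = 288.3/300.0 = 0.961000, K_C = 76.8/300.0 = 0.256000
Rachford–Rice: g(β) = Σ zᵢ(Kᵢ−1)/(1+β(Kᵢ−1)) = 0.
Check two-phase: ΣzᵢKᵢ = 1.4577 > 1 and Σzᵢ/Kᵢ = 1.6951 > 1, so g(0) = 0.4577 > 0 and g(1) = -0.6951 < 0.
Newton iteration, β⁰ = 0.42:
  β = 0.4200: g = 0.04309, g' = -0.7914 → β = 0.4745
  β = 0.4745: g = -0.00009, g' = -0.7974 → β = 0.4743
Converged at β = 0.4743.
Compositions from xᵢ = zᵢ/(1+β(Kᵢ−1)), yᵢ = Kᵢxᵢ:
  A: x = 0.2115, y = 0.5931
  B: x = 0.2908, y = 0.2794
  C: x = 0.4978, y = 0.1274

x_C = 0.4978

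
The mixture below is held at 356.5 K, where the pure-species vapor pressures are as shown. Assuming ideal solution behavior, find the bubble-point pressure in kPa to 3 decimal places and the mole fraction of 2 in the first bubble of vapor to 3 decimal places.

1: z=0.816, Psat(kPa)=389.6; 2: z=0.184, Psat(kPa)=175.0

Pbub = 350.114 kPa, y_2 = 0.092

At the bubble point ψ → 0, so ΣzᵢKᵢ = 1 with Kᵢ = Pᵢˢᵃᵗ/P ⇒ P = ΣzᵢPᵢˢᵃᵗ.
P = 0.816·389.6 + 0.184·175.0 = 350.114 kPa
yᵢ = zᵢPᵢˢᵃᵗ/P ⇒ y_2 = 0.184·175.0/350.114 = 0.092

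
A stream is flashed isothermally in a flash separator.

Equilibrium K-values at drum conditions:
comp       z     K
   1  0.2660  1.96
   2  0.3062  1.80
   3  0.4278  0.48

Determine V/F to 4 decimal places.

Iterate (Newton) starting at V/F = 0.33:
  V/F = 0.3300: g = 0.11919, g' = -0.4326 → V/F = 0.6055
  V/F = 0.6055: g = 0.00182, g' = -0.4334 → V/F = 0.6097
Converged at V/F = 0.6097.

V/F = 0.6097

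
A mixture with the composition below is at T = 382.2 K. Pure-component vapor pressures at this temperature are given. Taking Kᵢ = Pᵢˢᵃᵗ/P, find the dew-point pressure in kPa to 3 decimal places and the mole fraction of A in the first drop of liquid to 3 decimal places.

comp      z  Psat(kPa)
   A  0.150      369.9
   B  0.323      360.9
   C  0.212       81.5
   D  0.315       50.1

Pdew = 98.144 kPa, x_A = 0.040

At the dew point ψ → 1, so Σzᵢ/Kᵢ = 1 with Kᵢ = Pᵢˢᵃᵗ/P ⇒ 1/P = Σzᵢ/Pᵢˢᵃᵗ.
1/P = 0.150/369.9 + 0.323/360.9 + 0.212/81.5 + 0.315/50.1 = 0.010189 ⇒ P = 98.144 kPa
xᵢ = zᵢP/Pᵢˢᵃᵗ ⇒ x_A = 0.150·98.144/369.9 = 0.040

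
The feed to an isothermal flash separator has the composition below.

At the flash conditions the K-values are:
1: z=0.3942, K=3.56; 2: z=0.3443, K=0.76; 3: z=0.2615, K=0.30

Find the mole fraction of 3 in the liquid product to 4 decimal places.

Rachford–Rice: g(ψ) = Σ zᵢ(Kᵢ−1)/(1+ψ(Kᵢ−1)) = 0.
g(0) = ΣzᵢKᵢ − 1 = 0.7435 and g(1) = 1 − Σzᵢ/Kᵢ = -0.4354, so a root lies in (0, 1).
Newton–Raphson from ψ = 0.66:
  ψ = 0.6600: g = -0.06322, g' = -0.8278 → ψ = 0.5836
  ψ = 0.5836: g = -0.00096, g' = -0.8084 → ψ = 0.5824
Converged at ψ = 0.5824.
Compositions from xᵢ = zᵢ/(1+ψ(Kᵢ−1)), yᵢ = Kᵢxᵢ:
  1: x = 0.1582, y = 0.5634
  2: x = 0.4002, y = 0.3042
  3: x = 0.4415, y = 0.1325

x_3 = 0.4415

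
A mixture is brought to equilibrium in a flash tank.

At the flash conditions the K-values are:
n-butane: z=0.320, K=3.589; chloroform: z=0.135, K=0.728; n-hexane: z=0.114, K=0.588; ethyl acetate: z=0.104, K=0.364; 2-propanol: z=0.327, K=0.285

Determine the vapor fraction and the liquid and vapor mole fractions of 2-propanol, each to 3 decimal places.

ψ = 0.294, x_2-propanol = 0.414, y_2-propanol = 0.118

Material balance + equilibrium reduce to Σ zᵢ(Kᵢ−1)/(1+ψ(Kᵢ−1)) = 0.
Check two-phase: ΣzᵢKᵢ = 1.445 > 1 and Σzᵢ/Kᵢ = 1.902 > 1, so g(0) = 0.445 > 0 and g(1) = -0.902 < 0.
Iterate (Newton) starting at ψ = 0.5:
  ψ = 0.500: g = -0.2015, g' = -0.947 → ψ = 0.287
  ψ = 0.287: g = 0.0069, g' = -1.070 → ψ = 0.294
Converged at ψ = 0.294.
Compositions from xᵢ = zᵢ/(1+ψ(Kᵢ−1)), yᵢ = Kᵢxᵢ:
  n-butane: x = 0.182, y = 0.652
  chloroform: x = 0.147, y = 0.107
  n-hexane: x = 0.130, y = 0.076
  ethyl acetate: x = 0.128, y = 0.047
  2-propanol: x = 0.414, y = 0.118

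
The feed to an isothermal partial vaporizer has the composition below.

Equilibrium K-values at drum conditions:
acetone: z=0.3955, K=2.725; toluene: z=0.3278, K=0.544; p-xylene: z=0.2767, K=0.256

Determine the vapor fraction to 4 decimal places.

ψ = 0.3134

Let ψ = V/F and solve Σ zᵢ(Kᵢ−1)/(1+ψ(Kᵢ−1)) = 0.
g(0) = ΣzᵢKᵢ − 1 = 0.3269 and g(1) = 1 − Σzᵢ/Kᵢ = -0.8286, so a root lies in (0, 1).
Newton iteration, ψ⁰ = 0.5:
  ψ = 0.5000: g = -0.15513, g' = -0.8420 → ψ = 0.3158
  ψ = 0.3158: g = -0.00203, g' = -0.8479 → ψ = 0.3134
Converged at ψ = 0.3134.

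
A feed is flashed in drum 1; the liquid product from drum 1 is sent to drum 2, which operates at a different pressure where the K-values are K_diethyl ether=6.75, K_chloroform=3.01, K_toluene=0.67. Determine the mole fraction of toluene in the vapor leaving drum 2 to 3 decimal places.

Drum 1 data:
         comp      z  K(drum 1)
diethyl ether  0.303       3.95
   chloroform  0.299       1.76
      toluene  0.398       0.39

y_toluene (drum 2) = 0.598

Drum 1:
Let ψ₁ = V/F and solve Σ zᵢ(Kᵢ−1)/(1+ψ₁(Kᵢ−1)) = 0.
Check two-phase: ΣzᵢKᵢ = 1.878 > 1 and Σzᵢ/Kᵢ = 1.267 > 1, so g(0) = 0.878 > 0 and g(1) = -0.267 < 0.
Newton iteration, ψ₁⁰ = 0.5:
  ψ₁ = 0.500: g = 0.1765, g' = -0.828 → ψ₁ = 0.713
  ψ₁ = 0.713: g = 0.0056, g' = -0.810 → ψ₁ = 0.720
Converged at ψ₁ = 0.720.
Drum-1 compositions:
  diethyl ether: x = 0.097, y = 0.383
  chloroform: x = 0.193, y = 0.340
  toluene: x = 0.710, y = 0.277
Drum-2 feed = drum-1 liquid: z₂ = (0.0970, 0.1932, 0.7098).
Drum 2:
Rachford–Rice: g(ψ₂) = Σ zᵢ(Kᵢ−1)/(1+ψ₂(Kᵢ−1)) = 0.
Feasibility: ΣzᵢKᵢ = 1.712, Σzᵢ/Kᵢ = 1.138 — both > 1, two phases present.
Iterate (Newton) starting at ψ₂ = 0.47:
  ψ₂ = 0.470: g = 0.0731, g' = -0.549 → ψ₂ = 0.603
  ψ₂ = 0.603: g = 0.0079, g' = -0.441 → ψ₂ = 0.621
Converged at ψ₂ = 0.621.
  diethyl ether: x = 0.021, y = 0.143
  chloroform: x = 0.086, y = 0.259
  toluene: x = 0.893, y = 0.598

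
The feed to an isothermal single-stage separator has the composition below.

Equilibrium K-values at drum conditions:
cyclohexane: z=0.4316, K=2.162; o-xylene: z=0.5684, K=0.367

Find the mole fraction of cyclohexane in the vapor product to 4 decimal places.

Binary case is linear: z₁(K₁−1)(1+β(K₂−1)) + z₂(K₂−1)(1+β(K₁−1)) = 0
⇒ β = [z₁(K₁−1)+z₂(K₂−1)] / [−(K₁−1)(K₂−1)] = 0.14172/0.73555 = 0.1927
Compositions from xᵢ = zᵢ/(1+β(Kᵢ−1)), yᵢ = Kᵢxᵢ:
  cyclohexane: x = 0.3526, y = 0.7624
  o-xylene: x = 0.6474, y = 0.2376

y_cyclohexane = 0.7624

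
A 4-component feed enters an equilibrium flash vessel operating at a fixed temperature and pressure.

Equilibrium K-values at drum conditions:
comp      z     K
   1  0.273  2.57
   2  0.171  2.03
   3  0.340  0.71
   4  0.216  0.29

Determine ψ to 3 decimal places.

ψ = 0.506

Let ψ = V/F and solve Σ zᵢ(Kᵢ−1)/(1+ψ(Kᵢ−1)) = 0.
Check two-phase: ΣzᵢKᵢ = 1.353 > 1 and Σzᵢ/Kᵢ = 1.414 > 1, so g(0) = 0.353 > 0 and g(1) = -0.414 < 0.
Newton–Raphson from ψ = 0.47:
  ψ = 0.470: g = 0.0210, g' = -0.589 → ψ = 0.506
Converged at ψ = 0.506.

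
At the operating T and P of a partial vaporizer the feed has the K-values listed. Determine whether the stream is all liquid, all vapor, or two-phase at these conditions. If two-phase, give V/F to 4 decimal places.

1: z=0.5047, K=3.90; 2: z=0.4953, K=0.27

two-phase, V/F = 0.5206

ΣzᵢKᵢ = 2.1021; Σzᵢ/Kᵢ = 1.9639.
Both exceed 1, so a two-phase solution exists.
Material balance + equilibrium reduce to Σ zᵢ(Kᵢ−1)/(1+ψ(Kᵢ−1)) = 0.
Binary case is linear: z₁(K₁−1)(1+ψ(K₂−1)) + z₂(K₂−1)(1+ψ(K₁−1)) = 0
⇒ ψ = [z₁(K₁−1)+z₂(K₂−1)] / [−(K₁−1)(K₂−1)] = 1.10206/2.11700 = 0.5206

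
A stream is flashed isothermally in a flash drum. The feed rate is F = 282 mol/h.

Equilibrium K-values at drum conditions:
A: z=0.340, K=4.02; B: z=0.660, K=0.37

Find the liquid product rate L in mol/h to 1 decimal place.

Rachford–Rice: g(β) = Σ zᵢ(Kᵢ−1)/(1+β(Kᵢ−1)) = 0.
Check two-phase: ΣzᵢKᵢ = 1.611 > 1 and Σzᵢ/Kᵢ = 1.868 > 1, so g(0) = 0.611 > 0 and g(1) = -0.868 < 0.
Binary case is linear: z₁(K₁−1)(1+β(K₂−1)) + z₂(K₂−1)(1+β(K₁−1)) = 0
⇒ β = [z₁(K₁−1)+z₂(K₂−1)] / [−(K₁−1)(K₂−1)] = 0.6110/1.9026 = 0.321
Then V = β·F = 0.3211·282 = 90.6 mol/h and L = F − V = 191.4 mol/h.

L = 191.4 mol/h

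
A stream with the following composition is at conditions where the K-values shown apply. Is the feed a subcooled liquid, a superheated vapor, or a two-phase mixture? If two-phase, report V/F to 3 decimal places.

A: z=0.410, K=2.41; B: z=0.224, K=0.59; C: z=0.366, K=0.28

ΣzᵢKᵢ = 1.223; Σzᵢ/Kᵢ = 1.857.
Both exceed 1, so a two-phase solution exists.
Rachford–Rice: g(ψ) = Σ zᵢ(Kᵢ−1)/(1+ψ(Kᵢ−1)) = 0.
Newton–Raphson from ψ = 0.59:
  ψ = 0.590: g = -0.2637, g' = -0.882 → ψ = 0.291
  ψ = 0.291: g = -0.0277, g' = -0.762 → ψ = 0.255
Converged at ψ = 0.255.

two-phase, V/F = 0.255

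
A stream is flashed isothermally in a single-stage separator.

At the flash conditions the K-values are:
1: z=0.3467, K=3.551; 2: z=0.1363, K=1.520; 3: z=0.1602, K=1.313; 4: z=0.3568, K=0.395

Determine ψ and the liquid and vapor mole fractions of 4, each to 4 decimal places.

ψ = 0.7500, x_4 = 0.6532, y_4 = 0.2580

Material balance + equilibrium reduce to Σ zᵢ(Kᵢ−1)/(1+ψ(Kᵢ−1)) = 0.
Check two-phase: ΣzᵢKᵢ = 1.7896 > 1 and Σzᵢ/Kᵢ = 1.2126 > 1, so g(0) = 0.7896 > 0 and g(1) = -0.2126 < 0.
Newton iteration, ψ⁰ = 0.5:
  ψ = 0.5000: g = 0.17880, g' = -0.7391 → ψ = 0.7419
  ψ = 0.7419: g = 0.00593, g' = -0.7291 → ψ = 0.7500
Converged at ψ = 0.7500.
Compositions from xᵢ = zᵢ/(1+ψ(Kᵢ−1)), yᵢ = Kᵢxᵢ:
  1: x = 0.1190, y = 0.4226
  2: x = 0.0981, y = 0.1490
  3: x = 0.1297, y = 0.1704
  4: x = 0.6532, y = 0.2580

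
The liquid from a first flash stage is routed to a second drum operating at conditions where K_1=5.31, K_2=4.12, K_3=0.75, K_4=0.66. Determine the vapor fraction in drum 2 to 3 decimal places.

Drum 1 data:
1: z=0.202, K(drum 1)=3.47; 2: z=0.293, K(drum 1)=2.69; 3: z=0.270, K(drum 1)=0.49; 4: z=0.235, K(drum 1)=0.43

V/F (drum 2) = 0.505

Drum 1:
Let ψ₁ = V/F and solve Σ zᵢ(Kᵢ−1)/(1+ψ₁(Kᵢ−1)) = 0.
Check two-phase: ΣzᵢKᵢ = 1.722 > 1 and Σzᵢ/Kᵢ = 1.265 > 1, so g(0) = 0.722 > 0 and g(1) = -0.265 < 0.
Newton–Raphson from ψ₁ = 0.41:
  ψ₁ = 0.410: g = 0.1915, g' = -0.839 → ψ₁ = 0.638
  ψ₁ = 0.638: g = 0.0171, g' = -0.722 → ψ₁ = 0.662
Converged at ψ₁ = 0.662.
Drum-1 compositions:
  1: x = 0.077, y = 0.266
  2: x = 0.138, y = 0.372
  3: x = 0.408, y = 0.200
  4: x = 0.377, y = 0.162
Drum-2 feed = drum-1 liquid: z₂ = (0.0767, 0.1383, 0.4076, 0.3774).
Drum 2:
Let ψ₂ = V/F and solve Σ zᵢ(Kᵢ−1)/(1+ψ₂(Kᵢ−1)) = 0.
g(0) = ΣzᵢKᵢ − 1 = 0.532 and g(1) = 1 − Σzᵢ/Kᵢ = -0.163, so a root lies in (0, 1).
Newton–Raphson from ψ₂ = 0.5:
  ψ₂ = 0.500: g = 0.0022, g' = -0.445 → ψ₂ = 0.505
Converged at ψ₂ = 0.505.
  1: x = 0.024, y = 0.128
  2: x = 0.054, y = 0.221
  3: x = 0.467, y = 0.350
  4: x = 0.456, y = 0.301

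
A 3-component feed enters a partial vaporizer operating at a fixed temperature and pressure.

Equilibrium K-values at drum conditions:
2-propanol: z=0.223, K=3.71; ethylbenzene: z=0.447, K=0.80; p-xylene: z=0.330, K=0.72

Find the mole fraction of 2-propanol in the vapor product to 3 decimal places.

y_2-propanol = 0.296

Iterate (Newton) starting at β = 0.33:
  β = 0.330: g = 0.1215, g' = -0.508 → β = 0.569
  β = 0.569: g = 0.0269, g' = -0.313 → β = 0.655
  β = 0.655: g = 0.0017, g' = -0.275 → β = 0.661
Converged at β = 0.661.
Compositions from xᵢ = zᵢ/(1+β(Kᵢ−1)), yᵢ = Kᵢxᵢ:
  2-propanol: x = 0.080, y = 0.296
  ethylbenzene: x = 0.515, y = 0.412
  p-xylene: x = 0.405, y = 0.292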